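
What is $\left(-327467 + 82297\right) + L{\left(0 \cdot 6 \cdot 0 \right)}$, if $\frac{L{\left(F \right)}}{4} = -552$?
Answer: $-247378$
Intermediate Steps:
$L{\left(F \right)} = -2208$ ($L{\left(F \right)} = 4 \left(-552\right) = -2208$)
$\left(-327467 + 82297\right) + L{\left(0 \cdot 6 \cdot 0 \right)} = \left(-327467 + 82297\right) - 2208 = -245170 - 2208 = -247378$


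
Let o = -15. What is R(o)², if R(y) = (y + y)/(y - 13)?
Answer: 225/196 ≈ 1.1480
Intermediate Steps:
R(y) = 2*y/(-13 + y) (R(y) = (2*y)/(-13 + y) = 2*y/(-13 + y))
R(o)² = (2*(-15)/(-13 - 15))² = (2*(-15)/(-28))² = (2*(-15)*(-1/28))² = (15/14)² = 225/196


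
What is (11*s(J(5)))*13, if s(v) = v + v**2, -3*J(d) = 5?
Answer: 1430/9 ≈ 158.89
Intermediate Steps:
J(d) = -5/3 (J(d) = -1/3*5 = -5/3)
(11*s(J(5)))*13 = (11*(-5*(1 - 5/3)/3))*13 = (11*(-5/3*(-2/3)))*13 = (11*(10/9))*13 = (110/9)*13 = 1430/9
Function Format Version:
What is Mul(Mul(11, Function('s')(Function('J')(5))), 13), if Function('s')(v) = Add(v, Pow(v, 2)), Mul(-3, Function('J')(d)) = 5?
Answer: Rational(1430, 9) ≈ 158.89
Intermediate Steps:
Function('J')(d) = Rational(-5, 3) (Function('J')(d) = Mul(Rational(-1, 3), 5) = Rational(-5, 3))
Mul(Mul(11, Function('s')(Function('J')(5))), 13) = Mul(Mul(11, Mul(Rational(-5, 3), Add(1, Rational(-5, 3)))), 13) = Mul(Mul(11, Mul(Rational(-5, 3), Rational(-2, 3))), 13) = Mul(Mul(11, Rational(10, 9)), 13) = Mul(Rational(110, 9), 13) = Rational(1430, 9)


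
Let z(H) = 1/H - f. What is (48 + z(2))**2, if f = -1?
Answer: 9801/4 ≈ 2450.3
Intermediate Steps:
z(H) = 1 + 1/H (z(H) = 1/H - 1*(-1) = 1/H + 1 = 1 + 1/H)
(48 + z(2))**2 = (48 + (1 + 2)/2)**2 = (48 + (1/2)*3)**2 = (48 + 3/2)**2 = (99/2)**2 = 9801/4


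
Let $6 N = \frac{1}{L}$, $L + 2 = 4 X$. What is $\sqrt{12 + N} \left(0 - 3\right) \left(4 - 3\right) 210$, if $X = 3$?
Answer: $- 21 \sqrt{10815} \approx -2183.9$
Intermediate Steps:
$L = 10$ ($L = -2 + 4 \cdot 3 = -2 + 12 = 10$)
$N = \frac{1}{60}$ ($N = \frac{1}{6 \cdot 10} = \frac{1}{6} \cdot \frac{1}{10} = \frac{1}{60} \approx 0.016667$)
$\sqrt{12 + N} \left(0 - 3\right) \left(4 - 3\right) 210 = \sqrt{12 + \frac{1}{60}} \left(0 - 3\right) \left(4 - 3\right) 210 = \sqrt{\frac{721}{60}} \left(\left(-3\right) 1\right) 210 = \frac{\sqrt{10815}}{30} \left(-3\right) 210 = - \frac{\sqrt{10815}}{10} \cdot 210 = - 21 \sqrt{10815}$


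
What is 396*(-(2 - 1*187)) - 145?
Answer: 73115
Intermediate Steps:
396*(-(2 - 1*187)) - 145 = 396*(-(2 - 187)) - 145 = 396*(-1*(-185)) - 145 = 396*185 - 145 = 73260 - 145 = 73115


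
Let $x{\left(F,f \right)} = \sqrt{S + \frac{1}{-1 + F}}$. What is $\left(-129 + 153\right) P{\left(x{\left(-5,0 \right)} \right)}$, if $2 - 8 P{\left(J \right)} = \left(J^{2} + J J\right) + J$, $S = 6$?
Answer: $-29 - \frac{\sqrt{210}}{2} \approx -36.246$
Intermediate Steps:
$x{\left(F,f \right)} = \sqrt{6 + \frac{1}{-1 + F}}$
$P{\left(J \right)} = \frac{1}{4} - \frac{J^{2}}{4} - \frac{J}{8}$ ($P{\left(J \right)} = \frac{1}{4} - \frac{\left(J^{2} + J J\right) + J}{8} = \frac{1}{4} - \frac{\left(J^{2} + J^{2}\right) + J}{8} = \frac{1}{4} - \frac{2 J^{2} + J}{8} = \frac{1}{4} - \frac{J + 2 J^{2}}{8} = \frac{1}{4} - \left(\frac{J^{2}}{4} + \frac{J}{8}\right) = \frac{1}{4} - \frac{J^{2}}{4} - \frac{J}{8}$)
$\left(-129 + 153\right) P{\left(x{\left(-5,0 \right)} \right)} = \left(-129 + 153\right) \left(\frac{1}{4} - \frac{\left(\sqrt{\frac{-5 + 6 \left(-5\right)}{-1 - 5}}\right)^{2}}{4} - \frac{\sqrt{\frac{-5 + 6 \left(-5\right)}{-1 - 5}}}{8}\right) = 24 \left(\frac{1}{4} - \frac{\left(\sqrt{\frac{-5 - 30}{-6}}\right)^{2}}{4} - \frac{\sqrt{\frac{-5 - 30}{-6}}}{8}\right) = 24 \left(\frac{1}{4} - \frac{\left(\sqrt{\left(- \frac{1}{6}\right) \left(-35\right)}\right)^{2}}{4} - \frac{\sqrt{\left(- \frac{1}{6}\right) \left(-35\right)}}{8}\right) = 24 \left(\frac{1}{4} - \frac{\left(\sqrt{\frac{35}{6}}\right)^{2}}{4} - \frac{\sqrt{\frac{35}{6}}}{8}\right) = 24 \left(\frac{1}{4} - \frac{\left(\frac{\sqrt{210}}{6}\right)^{2}}{4} - \frac{\frac{1}{6} \sqrt{210}}{8}\right) = 24 \left(\frac{1}{4} - \frac{35}{24} - \frac{\sqrt{210}}{48}\right) = 24 \left(- \frac{29}{24} - \frac{\sqrt{210}}{48}\right) = -29 - \frac{\sqrt{210}}{2}$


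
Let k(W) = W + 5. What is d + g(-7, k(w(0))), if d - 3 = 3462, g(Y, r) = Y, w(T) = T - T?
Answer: 3458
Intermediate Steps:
w(T) = 0
k(W) = 5 + W
d = 3465 (d = 3 + 3462 = 3465)
d + g(-7, k(w(0))) = 3465 - 7 = 3458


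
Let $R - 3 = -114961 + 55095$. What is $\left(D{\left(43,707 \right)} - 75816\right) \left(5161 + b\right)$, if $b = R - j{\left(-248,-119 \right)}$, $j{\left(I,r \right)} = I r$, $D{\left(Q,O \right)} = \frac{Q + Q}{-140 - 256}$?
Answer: $\frac{632093904377}{99} \approx 6.3848 \cdot 10^{9}$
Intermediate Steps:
$D{\left(Q,O \right)} = - \frac{Q}{198}$ ($D{\left(Q,O \right)} = \frac{2 Q}{-396} = 2 Q \left(- \frac{1}{396}\right) = - \frac{Q}{198}$)
$R = -59863$ ($R = 3 + \left(-114961 + 55095\right) = 3 - 59866 = -59863$)
$b = -89375$ ($b = -59863 - \left(-248\right) \left(-119\right) = -59863 - 29512 = -89375$)
$\left(D{\left(43,707 \right)} - 75816\right) \left(5161 + b\right) = \left(\left(- \frac{1}{198}\right) 43 - 75816\right) \left(5161 - 89375\right) = \left(- \frac{43}{198} - 75816\right) \left(-84214\right) = \left(- \frac{15011611}{198}\right) \left(-84214\right) = \frac{632093904377}{99}$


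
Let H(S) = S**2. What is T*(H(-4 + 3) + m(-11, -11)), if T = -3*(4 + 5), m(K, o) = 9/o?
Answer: -54/11 ≈ -4.9091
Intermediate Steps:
T = -27 (T = -3*9 = -27)
T*(H(-4 + 3) + m(-11, -11)) = -27*((-4 + 3)**2 + 9/(-11)) = -27*((-1)**2 + 9*(-1/11)) = -27*(1 - 9/11) = -27*2/11 = -54/11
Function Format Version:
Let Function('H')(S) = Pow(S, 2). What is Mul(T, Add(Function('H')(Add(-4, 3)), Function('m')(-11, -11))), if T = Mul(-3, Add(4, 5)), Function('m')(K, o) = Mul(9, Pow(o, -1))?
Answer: Rational(-54, 11) ≈ -4.9091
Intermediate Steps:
T = -27 (T = Mul(-3, 9) = -27)
Mul(T, Add(Function('H')(Add(-4, 3)), Function('m')(-11, -11))) = Mul(-27, Add(Pow(Add(-4, 3), 2), Mul(9, Pow(-11, -1)))) = Mul(-27, Add(Pow(-1, 2), Mul(9, Rational(-1, 11)))) = Mul(-27, Add(1, Rational(-9, 11))) = Mul(-27, Rational(2, 11)) = Rational(-54, 11)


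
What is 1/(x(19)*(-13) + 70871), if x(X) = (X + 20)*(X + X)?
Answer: 1/51605 ≈ 1.9378e-5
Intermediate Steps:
x(X) = 2*X*(20 + X) (x(X) = (20 + X)*(2*X) = 2*X*(20 + X))
1/(x(19)*(-13) + 70871) = 1/((2*19*(20 + 19))*(-13) + 70871) = 1/((2*19*39)*(-13) + 70871) = 1/(1482*(-13) + 70871) = 1/(-19266 + 70871) = 1/51605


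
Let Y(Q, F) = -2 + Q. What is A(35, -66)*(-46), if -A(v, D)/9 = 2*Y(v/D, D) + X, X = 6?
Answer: 4278/11 ≈ 388.91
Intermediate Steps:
A(v, D) = -18 - 18*v/D (A(v, D) = -9*(2*(-2 + v/D) + 6) = -9*((-4 + 2*v/D) + 6) = -9*(2 + 2*v/D) = -18 - 18*v/D)
A(35, -66)*(-46) = (-18 - 18*35/(-66))*(-46) = (-18 - 18*35*(-1/66))*(-46) = (-18 + 105/11)*(-46) = -93/11*(-46) = 4278/11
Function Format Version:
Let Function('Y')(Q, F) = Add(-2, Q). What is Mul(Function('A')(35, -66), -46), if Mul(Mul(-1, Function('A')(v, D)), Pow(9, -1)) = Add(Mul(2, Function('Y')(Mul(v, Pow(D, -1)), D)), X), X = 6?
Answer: Rational(4278, 11) ≈ 388.91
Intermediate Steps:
Function('A')(v, D) = Add(-18, Mul(-18, v, Pow(D, -1))) (Function('A')(v, D) = Mul(-9, Add(Mul(2, Add(-2, Mul(v, Pow(D, -1)))), 6)) = Mul(-9, Add(Add(-4, Mul(2, v, Pow(D, -1))), 6)) = Mul(-9, Add(2, Mul(2, v, Pow(D, -1)))) = Add(-18, Mul(-18, v, Pow(D, -1))))
Mul(Function('A')(35, -66), -46) = Mul(Add(-18, Mul(-18, 35, Pow(-66, -1))), -46) = Mul(Add(-18, Mul(-18, 35, Rational(-1, 66))), -46) = Mul(Add(-18, Rational(105, 11)), -46) = Mul(Rational(-93, 11), -46) = Rational(4278, 11)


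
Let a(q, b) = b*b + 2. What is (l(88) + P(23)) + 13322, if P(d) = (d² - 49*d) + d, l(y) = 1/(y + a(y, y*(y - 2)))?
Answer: 730080779359/57274714 ≈ 12747.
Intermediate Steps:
a(q, b) = 2 + b² (a(q, b) = b² + 2 = 2 + b²)
l(y) = 1/(2 + y + y²*(-2 + y)²) (l(y) = 1/(y + (2 + (y*(y - 2))²)) = 1/(y + (2 + (y*(-2 + y))²)) = 1/(y + (2 + y²*(-2 + y)²)) = 1/(2 + y + y²*(-2 + y)²))
P(d) = d² - 48*d
(l(88) + P(23)) + 13322 = (1/(2 + 88 + 88²*(-2 + 88)²) + 23*(-48 + 23)) + 13322 = (1/(2 + 88 + 7744*86²) + 23*(-25)) + 13322 = (1/(2 + 88 + 7744*7396) - 575) + 13322 = (1/(2 + 88 + 57274624) - 575) + 13322 = (1/57274714 - 575) + 13322 = -32932960549/57274714 + 13322 = 730080779359/57274714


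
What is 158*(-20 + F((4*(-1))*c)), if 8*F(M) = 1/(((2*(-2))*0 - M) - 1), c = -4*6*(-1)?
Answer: -1200721/380 ≈ -3159.8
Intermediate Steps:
c = 24 (c = -24*(-1) = 24)
F(M) = 1/(8*(-1 - M)) (F(M) = 1/(8*(((2*(-2))*0 - M) - 1)) = 1/(8*((-4*0 - M) - 1)) = 1/(8*((0 - M) - 1)) = 1/(8*(-M - 1)) = 1/(8*(-1 - M)))
158*(-20 + F((4*(-1))*c)) = 158*(-20 - 1/(8 + 8*((4*(-1))*24))) = 158*(-20 - 1/(8 + 8*(-4*24))) = 158*(-20 - 1/(8 + 8*(-96))) = 158*(-20 - 1/(8 - 768)) = 158*(-20 - 1/(-760)) = 158*(-20 - 1*(-1/760)) = 158*(-20 + 1/760) = 158*(-15199/760) = -1200721/380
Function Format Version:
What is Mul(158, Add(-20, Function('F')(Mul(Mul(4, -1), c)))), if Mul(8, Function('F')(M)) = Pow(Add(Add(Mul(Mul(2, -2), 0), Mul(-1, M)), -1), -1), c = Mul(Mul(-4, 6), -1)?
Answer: Rational(-1200721, 380) ≈ -3159.8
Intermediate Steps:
c = 24 (c = Mul(-24, -1) = 24)
Function('F')(M) = Mul(Rational(1, 8), Pow(Add(-1, Mul(-1, M)), -1)) (Function('F')(M) = Mul(Rational(1, 8), Pow(Add(Add(Mul(Mul(2, -2), 0), Mul(-1, M)), -1), -1)) = Mul(Rational(1, 8), Pow(Add(Add(Mul(-4, 0), Mul(-1, M)), -1), -1)) = Mul(Rational(1, 8), Pow(Add(Add(0, Mul(-1, M)), -1), -1)) = Mul(Rational(1, 8), Pow(Add(Mul(-1, M), -1), -1)) = Mul(Rational(1, 8), Pow(Add(-1, Mul(-1, M)), -1)))
Mul(158, Add(-20, Function('F')(Mul(Mul(4, -1), c)))) = Mul(158, Add(-20, Mul(-1, Pow(Add(8, Mul(8, Mul(Mul(4, -1), 24))), -1)))) = Mul(158, Add(-20, Mul(-1, Pow(Add(8, Mul(8, Mul(-4, 24))), -1)))) = Mul(158, Add(-20, Mul(-1, Pow(Add(8, Mul(8, -96)), -1)))) = Mul(158, Add(-20, Mul(-1, Pow(Add(8, -768), -1)))) = Mul(158, Add(-20, Mul(-1, Pow(-760, -1)))) = Mul(158, Add(-20, Mul(-1, Rational(-1, 760)))) = Mul(158, Add(-20, Rational(1, 760))) = Mul(158, Rational(-15199, 760)) = Rational(-1200721, 380)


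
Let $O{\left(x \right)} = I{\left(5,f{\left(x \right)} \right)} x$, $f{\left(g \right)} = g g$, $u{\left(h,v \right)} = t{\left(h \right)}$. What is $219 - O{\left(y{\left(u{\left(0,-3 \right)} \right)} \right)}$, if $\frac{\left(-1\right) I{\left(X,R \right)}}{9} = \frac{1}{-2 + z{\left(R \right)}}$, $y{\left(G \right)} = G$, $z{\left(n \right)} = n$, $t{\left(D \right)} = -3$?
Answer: $\frac{1506}{7} \approx 215.14$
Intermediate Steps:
$u{\left(h,v \right)} = -3$
$f{\left(g \right)} = g^{2}$
$I{\left(X,R \right)} = - \frac{9}{-2 + R}$
$O{\left(x \right)} = - \frac{9 x}{-2 + x^{2}}$ ($O{\left(x \right)} = - \frac{9}{-2 + x^{2}} x = - \frac{9 x}{-2 + x^{2}}$)
$219 - O{\left(y{\left(u{\left(0,-3 \right)} \right)} \right)} = 219 - \left(-9\right) \left(-3\right) \frac{1}{-2 + \left(-3\right)^{2}} = 219 - \left(-9\right) \left(-3\right) \frac{1}{-2 + 9} = 219 - \left(-9\right) \left(-3\right) \frac{1}{7} = 219 - \frac{27}{7} = \frac{1506}{7}$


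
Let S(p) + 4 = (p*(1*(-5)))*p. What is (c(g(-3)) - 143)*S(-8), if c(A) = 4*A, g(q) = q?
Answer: 50220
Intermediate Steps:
S(p) = -4 - 5*p² (S(p) = -4 + (p*(1*(-5)))*p = -4 + (p*(-5))*p = -4 + (-5*p)*p = -4 - 5*p²)
(c(g(-3)) - 143)*S(-8) = (4*(-3) - 143)*(-4 - 5*(-8)²) = (-12 - 143)*(-4 - 5*64) = -155*(-4 - 320) = -155*(-324) = 50220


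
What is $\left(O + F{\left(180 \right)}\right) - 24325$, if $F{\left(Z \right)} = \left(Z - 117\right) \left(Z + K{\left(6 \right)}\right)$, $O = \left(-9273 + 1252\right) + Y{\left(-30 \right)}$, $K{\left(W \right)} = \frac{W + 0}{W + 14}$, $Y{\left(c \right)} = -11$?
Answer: $- \frac{209981}{10} \approx -20998.0$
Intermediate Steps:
$K{\left(W \right)} = \frac{W}{14 + W}$
$O = -8032$ ($O = \left(-9273 + 1252\right) - 11 = -8021 - 11 = -8032$)
$F{\left(Z \right)} = \left(-117 + Z\right) \left(\frac{3}{10} + Z\right)$ ($F{\left(Z \right)} = \left(Z - 117\right) \left(Z + \frac{6}{14 + 6}\right) = \left(-117 + Z\right) \left(Z + \frac{6}{20}\right) = \left(-117 + Z\right) \left(Z + 6 \cdot \frac{1}{20}\right) = \left(-117 + Z\right) \left(Z + \frac{3}{10}\right) = \left(-117 + Z\right) \left(\frac{3}{10} + Z\right)$)
$\left(O + F{\left(180 \right)}\right) - 24325 = \left(-8032 - \left(\frac{210411}{10} - 32400\right)\right) - 24325 = \left(-8032 - - \frac{113589}{10}\right) - 24325 = \left(-8032 + \frac{113589}{10}\right) - 24325 = \frac{33269}{10} - 24325 = - \frac{209981}{10}$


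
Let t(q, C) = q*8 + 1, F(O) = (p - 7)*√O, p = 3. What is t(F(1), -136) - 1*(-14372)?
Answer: 14341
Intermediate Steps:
F(O) = -4*√O (F(O) = (3 - 7)*√O = -4*√O)
t(q, C) = 1 + 8*q (t(q, C) = 8*q + 1 = 1 + 8*q)
t(F(1), -136) - 1*(-14372) = (1 + 8*(-4*√1)) - 1*(-14372) = (1 + 8*(-4*1)) + 14372 = (1 + 8*(-4)) + 14372 = (1 - 32) + 14372 = -31 + 14372 = 14341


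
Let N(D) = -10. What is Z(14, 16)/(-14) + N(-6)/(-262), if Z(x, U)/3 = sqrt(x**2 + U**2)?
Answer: 5/131 - 3*sqrt(113)/7 ≈ -4.5176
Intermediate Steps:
Z(x, U) = 3*sqrt(U**2 + x**2) (Z(x, U) = 3*sqrt(x**2 + U**2) = 3*sqrt(U**2 + x**2))
Z(14, 16)/(-14) + N(-6)/(-262) = (3*sqrt(16**2 + 14**2))/(-14) - 10/(-262) = (3*sqrt(256 + 196))*(-1/14) - 10*(-1/262) = (3*sqrt(452))*(-1/14) + 5/131 = (3*(2*sqrt(113)))*(-1/14) + 5/131 = (6*sqrt(113))*(-1/14) + 5/131 = -3*sqrt(113)/7 + 5/131 = 5/131 - 3*sqrt(113)/7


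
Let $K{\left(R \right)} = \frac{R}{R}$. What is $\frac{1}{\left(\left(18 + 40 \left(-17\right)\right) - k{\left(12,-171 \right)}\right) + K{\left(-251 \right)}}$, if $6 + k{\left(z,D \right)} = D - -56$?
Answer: $- \frac{1}{540} \approx -0.0018519$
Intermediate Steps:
$k{\left(z,D \right)} = 50 + D$ ($k{\left(z,D \right)} = -6 + \left(D - -56\right) = -6 + \left(D + 56\right) = -6 + \left(56 + D\right) = 50 + D$)
$K{\left(R \right)} = 1$
$\frac{1}{\left(\left(18 + 40 \left(-17\right)\right) - k{\left(12,-171 \right)}\right) + K{\left(-251 \right)}} = \frac{1}{\left(\left(18 + 40 \left(-17\right)\right) - \left(50 - 171\right)\right) + 1} = \frac{1}{\left(\left(18 - 680\right) - -121\right) + 1} = \frac{1}{\left(-662 + 121\right) + 1} = \frac{1}{-541 + 1} = \frac{1}{-540} = - \frac{1}{540}$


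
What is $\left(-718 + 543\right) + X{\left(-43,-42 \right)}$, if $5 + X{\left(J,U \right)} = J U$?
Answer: $1626$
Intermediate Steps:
$X{\left(J,U \right)} = -5 + J U$
$\left(-718 + 543\right) + X{\left(-43,-42 \right)} = \left(-718 + 543\right) - -1801 = -175 + \left(-5 + 1806\right) = -175 + 1801 = 1626$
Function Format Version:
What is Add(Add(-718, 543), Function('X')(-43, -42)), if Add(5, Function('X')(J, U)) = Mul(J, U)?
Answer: 1626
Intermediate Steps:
Function('X')(J, U) = Add(-5, Mul(J, U))
Add(Add(-718, 543), Function('X')(-43, -42)) = Add(Add(-718, 543), Add(-5, Mul(-43, -42))) = Add(-175, Add(-5, 1806)) = Add(-175, 1801) = 1626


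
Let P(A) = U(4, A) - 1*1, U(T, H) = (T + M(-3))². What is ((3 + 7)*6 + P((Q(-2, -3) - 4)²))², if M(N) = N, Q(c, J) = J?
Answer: 3600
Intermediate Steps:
U(T, H) = (-3 + T)² (U(T, H) = (T - 3)² = (-3 + T)²)
P(A) = 0 (P(A) = (-3 + 4)² - 1*1 = 1² - 1 = 1 - 1 = 0)
((3 + 7)*6 + P((Q(-2, -3) - 4)²))² = ((3 + 7)*6 + 0)² = (10*6 + 0)² = (60 + 0)² = 60² = 3600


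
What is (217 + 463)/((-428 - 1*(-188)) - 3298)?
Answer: -340/1769 ≈ -0.19220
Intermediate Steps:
(217 + 463)/((-428 - 1*(-188)) - 3298) = 680/((-428 + 188) - 3298) = 680/(-240 - 3298) = 680/(-3538) = 680*(-1/3538) = -340/1769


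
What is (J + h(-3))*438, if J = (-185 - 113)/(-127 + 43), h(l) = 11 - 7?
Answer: 23141/7 ≈ 3305.9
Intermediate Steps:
h(l) = 4
J = 149/42 (J = -298/(-84) = -298*(-1/84) = 149/42 ≈ 3.5476)
(J + h(-3))*438 = (149/42 + 4)*438 = (317/42)*438 = 23141/7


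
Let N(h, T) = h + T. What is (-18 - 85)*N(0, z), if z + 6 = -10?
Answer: 1648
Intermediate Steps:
z = -16 (z = -6 - 10 = -16)
N(h, T) = T + h
(-18 - 85)*N(0, z) = (-18 - 85)*(-16 + 0) = -103*(-16) = 1648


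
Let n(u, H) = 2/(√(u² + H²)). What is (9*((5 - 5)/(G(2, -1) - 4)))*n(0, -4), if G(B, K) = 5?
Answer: 0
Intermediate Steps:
n(u, H) = 2/√(H² + u²) (n(u, H) = 2/(√(H² + u²)) = 2/√(H² + u²))
(9*((5 - 5)/(G(2, -1) - 4)))*n(0, -4) = (9*((5 - 5)/(5 - 4)))*(2/√((-4)² + 0²)) = (9*(0/1))*(2/√(16 + 0)) = (9*(0*1))*(2/√16) = (9*0)*(2*(¼)) = 0*(½) = 0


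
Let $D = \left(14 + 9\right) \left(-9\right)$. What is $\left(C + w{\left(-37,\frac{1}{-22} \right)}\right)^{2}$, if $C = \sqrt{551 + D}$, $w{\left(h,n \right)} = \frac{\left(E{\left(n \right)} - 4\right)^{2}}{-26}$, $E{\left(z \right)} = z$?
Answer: $\frac{54537569505}{158357056} - \frac{7921 \sqrt{86}}{3146} \approx 321.05$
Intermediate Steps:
$D = -207$ ($D = 23 \left(-9\right) = -207$)
$w{\left(h,n \right)} = - \frac{\left(-4 + n\right)^{2}}{26}$ ($w{\left(h,n \right)} = \frac{\left(n - 4\right)^{2}}{-26} = \left(-4 + n\right)^{2} \left(- \frac{1}{26}\right) = - \frac{\left(-4 + n\right)^{2}}{26}$)
$C = 2 \sqrt{86}$ ($C = \sqrt{551 - 207} = \sqrt{344} = 2 \sqrt{86} \approx 18.547$)
$\left(C + w{\left(-37,\frac{1}{-22} \right)}\right)^{2} = \left(2 \sqrt{86} - \frac{\left(-4 + \frac{1}{-22}\right)^{2}}{26}\right)^{2} = \left(2 \sqrt{86} - \frac{\left(-4 - \frac{1}{22}\right)^{2}}{26}\right)^{2} = \left(2 \sqrt{86} - \frac{\left(- \frac{89}{22}\right)^{2}}{26}\right)^{2} = \left(2 \sqrt{86} - \frac{7921}{12584}\right)^{2} = \left(- \frac{7921}{12584} + 2 \sqrt{86}\right)^{2}$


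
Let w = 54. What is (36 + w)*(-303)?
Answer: -27270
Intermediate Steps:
(36 + w)*(-303) = (36 + 54)*(-303) = 90*(-303) = -27270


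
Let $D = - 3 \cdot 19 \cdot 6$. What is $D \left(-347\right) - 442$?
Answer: $118232$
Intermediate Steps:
$D = -342$ ($D = \left(-3\right) 114 = -342$)
$D \left(-347\right) - 442 = \left(-342\right) \left(-347\right) - 442 = 118674 - 442 = 118232$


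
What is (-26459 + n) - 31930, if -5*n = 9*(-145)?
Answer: -58128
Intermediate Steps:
n = 261 (n = -9*(-145)/5 = -1/5*(-1305) = 261)
(-26459 + n) - 31930 = (-26459 + 261) - 31930 = -26198 - 31930 = -58128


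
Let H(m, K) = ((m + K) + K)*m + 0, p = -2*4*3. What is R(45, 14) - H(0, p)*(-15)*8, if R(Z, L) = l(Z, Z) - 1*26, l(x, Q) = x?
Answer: 19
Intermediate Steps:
p = -24 (p = -8*3 = -24)
H(m, K) = m*(m + 2*K) (H(m, K) = ((K + m) + K)*m + 0 = (m + 2*K)*m + 0 = m*(m + 2*K) + 0 = m*(m + 2*K))
R(Z, L) = -26 + Z (R(Z, L) = Z - 1*26 = Z - 26 = -26 + Z)
R(45, 14) - H(0, p)*(-15)*8 = (-26 + 45) - (0*(0 + 2*(-24)))*(-15)*8 = 19 - (0*(0 - 48))*(-15)*8 = 19 - (0*(-48))*(-15)*8 = 19 - 0*(-15)*8 = 19 - 0*8 = 19 - 1*0 = 19 + 0 = 19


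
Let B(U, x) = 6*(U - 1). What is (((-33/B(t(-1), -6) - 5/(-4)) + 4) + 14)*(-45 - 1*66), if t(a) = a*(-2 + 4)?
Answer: -9361/4 ≈ -2340.3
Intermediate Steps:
t(a) = 2*a (t(a) = a*2 = 2*a)
B(U, x) = -6 + 6*U (B(U, x) = 6*(-1 + U) = -6 + 6*U)
(((-33/B(t(-1), -6) - 5/(-4)) + 4) + 14)*(-45 - 1*66) = (((-33/(-6 + 6*(2*(-1))) - 5/(-4)) + 4) + 14)*(-45 - 1*66) = (((-33/(-6 + 6*(-2)) - 5*(-¼)) + 4) + 14)*(-45 - 66) = (((-33/(-6 - 12) + 5/4) + 4) + 14)*(-111) = (((-33/(-18) + 5/4) + 4) + 14)*(-111) = (((-33*(-1/18) + 5/4) + 4) + 14)*(-111) = (((11/6 + 5/4) + 4) + 14)*(-111) = ((37/12 + 4) + 14)*(-111) = (85/12 + 14)*(-111) = (253/12)*(-111) = -9361/4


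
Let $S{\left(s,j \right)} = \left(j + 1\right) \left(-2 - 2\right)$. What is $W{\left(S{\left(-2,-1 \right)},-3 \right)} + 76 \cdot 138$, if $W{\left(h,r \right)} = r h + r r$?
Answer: $10497$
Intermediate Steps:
$S{\left(s,j \right)} = -4 - 4 j$ ($S{\left(s,j \right)} = \left(1 + j\right) \left(-4\right) = -4 - 4 j$)
$W{\left(h,r \right)} = r^{2} + h r$ ($W{\left(h,r \right)} = h r + r^{2} = r^{2} + h r$)
$W{\left(S{\left(-2,-1 \right)},-3 \right)} + 76 \cdot 138 = - 3 \left(\left(-4 - -4\right) - 3\right) + 76 \cdot 138 = - 3 \left(\left(-4 + 4\right) - 3\right) + 10488 = - 3 \left(0 - 3\right) + 10488 = \left(-3\right) \left(-3\right) + 10488 = 9 + 10488 = 10497$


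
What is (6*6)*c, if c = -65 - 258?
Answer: -11628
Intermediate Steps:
c = -323
(6*6)*c = (6*6)*(-323) = 36*(-323) = -11628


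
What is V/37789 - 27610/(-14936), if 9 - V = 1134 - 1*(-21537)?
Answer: 352437329/282208252 ≈ 1.2489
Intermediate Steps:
V = -22662 (V = 9 - (1134 - 1*(-21537)) = 9 - (1134 + 21537) = 9 - 1*22671 = 9 - 22671 = -22662)
V/37789 - 27610/(-14936) = -22662/37789 - 27610/(-14936) = -22662*1/37789 - 27610*(-1/14936) = -22662/37789 + 13805/7468 = 352437329/282208252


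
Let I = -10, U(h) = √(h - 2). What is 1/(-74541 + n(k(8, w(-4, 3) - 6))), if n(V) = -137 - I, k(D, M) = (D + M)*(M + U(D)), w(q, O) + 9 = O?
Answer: -1/74668 ≈ -1.3393e-5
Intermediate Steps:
U(h) = √(-2 + h)
w(q, O) = -9 + O
k(D, M) = (D + M)*(M + √(-2 + D))
n(V) = -127 (n(V) = -137 - 1*(-10) = -137 + 10 = -127)
1/(-74541 + n(k(8, w(-4, 3) - 6))) = 1/(-74541 - 127) = 1/(-74668) = -1/74668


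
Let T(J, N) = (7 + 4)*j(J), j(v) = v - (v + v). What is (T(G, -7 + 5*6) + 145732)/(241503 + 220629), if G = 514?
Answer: 70039/231066 ≈ 0.30311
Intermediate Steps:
j(v) = -v (j(v) = v - 2*v = -v)
T(J, N) = -11*J (T(J, N) = (7 + 4)*(-J) = 11*(-J) = -11*J)
(T(G, -7 + 5*6) + 145732)/(241503 + 220629) = (-11*514 + 145732)/(241503 + 220629) = (-5654 + 145732)/462132 = 140078*(1/462132) = 70039/231066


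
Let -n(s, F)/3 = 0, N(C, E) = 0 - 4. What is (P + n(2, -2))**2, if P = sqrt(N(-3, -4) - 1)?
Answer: -5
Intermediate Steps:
N(C, E) = -4
n(s, F) = 0 (n(s, F) = -3*0 = 0)
P = I*sqrt(5) (P = sqrt(-4 - 1) = sqrt(-5) = I*sqrt(5) ≈ 2.2361*I)
(P + n(2, -2))**2 = (I*sqrt(5) + 0)**2 = (I*sqrt(5))**2 = -5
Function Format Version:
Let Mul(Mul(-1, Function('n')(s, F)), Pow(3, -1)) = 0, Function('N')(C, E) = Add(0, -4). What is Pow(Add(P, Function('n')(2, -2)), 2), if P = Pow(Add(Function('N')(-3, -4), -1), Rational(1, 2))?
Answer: -5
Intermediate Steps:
Function('N')(C, E) = -4
Function('n')(s, F) = 0 (Function('n')(s, F) = Mul(-3, 0) = 0)
P = Mul(I, Pow(5, Rational(1, 2))) (P = Pow(Add(-4, -1), Rational(1, 2)) = Pow(-5, Rational(1, 2)) = Mul(I, Pow(5, Rational(1, 2))) ≈ Mul(2.2361, I))
Pow(Add(P, Function('n')(2, -2)), 2) = Pow(Add(Mul(I, Pow(5, Rational(1, 2))), 0), 2) = Pow(Mul(I, Pow(5, Rational(1, 2))), 2) = -5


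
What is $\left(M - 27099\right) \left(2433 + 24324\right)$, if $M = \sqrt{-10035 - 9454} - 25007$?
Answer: $-1394200242 + 26757 i \sqrt{19489} \approx -1.3942 \cdot 10^{9} + 3.7354 \cdot 10^{6} i$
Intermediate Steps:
$M = -25007 + i \sqrt{19489}$ ($M = \sqrt{-19489} - 25007 = i \sqrt{19489} - 25007 = -25007 + i \sqrt{19489} \approx -25007.0 + 139.6 i$)
$\left(M - 27099\right) \left(2433 + 24324\right) = \left(\left(-25007 + i \sqrt{19489}\right) - 27099\right) \left(2433 + 24324\right) = \left(-52106 + i \sqrt{19489}\right) 26757 = -1394200242 + 26757 i \sqrt{19489}$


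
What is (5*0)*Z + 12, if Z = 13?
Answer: 12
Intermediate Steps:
(5*0)*Z + 12 = (5*0)*13 + 12 = 0*13 + 12 = 0 + 12 = 12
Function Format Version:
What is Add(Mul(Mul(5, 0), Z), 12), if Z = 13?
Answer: 12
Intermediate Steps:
Add(Mul(Mul(5, 0), Z), 12) = Add(Mul(Mul(5, 0), 13), 12) = Add(Mul(0, 13), 12) = Add(0, 12) = 12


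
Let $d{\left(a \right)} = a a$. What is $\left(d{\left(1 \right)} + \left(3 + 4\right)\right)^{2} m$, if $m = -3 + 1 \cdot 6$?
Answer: $192$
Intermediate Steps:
$d{\left(a \right)} = a^{2}$
$m = 3$ ($m = -3 + 6 = 3$)
$\left(d{\left(1 \right)} + \left(3 + 4\right)\right)^{2} m = \left(1^{2} + \left(3 + 4\right)\right)^{2} \cdot 3 = \left(1 + 7\right)^{2} \cdot 3 = 8^{2} \cdot 3 = 64 \cdot 3 = 192$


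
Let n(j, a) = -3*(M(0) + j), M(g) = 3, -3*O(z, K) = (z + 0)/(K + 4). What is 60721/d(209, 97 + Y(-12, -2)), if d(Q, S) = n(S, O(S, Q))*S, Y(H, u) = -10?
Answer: -60721/23490 ≈ -2.5850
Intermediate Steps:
O(z, K) = -z/(3*(4 + K)) (O(z, K) = -(z + 0)/(3*(K + 4)) = -z/(3*(4 + K)))
n(j, a) = -9 - 3*j (n(j, a) = -3*(3 + j) = -9 - 3*j)
d(Q, S) = S*(-9 - 3*S) (d(Q, S) = (-9 - 3*S)*S = S*(-9 - 3*S))
60721/d(209, 97 + Y(-12, -2)) = 60721/((-3*(97 - 10)*(3 + (97 - 10)))) = 60721/((-3*87*(3 + 87))) = 60721/((-3*87*90)) = 60721/(-23490) = 60721*(-1/23490) = -60721/23490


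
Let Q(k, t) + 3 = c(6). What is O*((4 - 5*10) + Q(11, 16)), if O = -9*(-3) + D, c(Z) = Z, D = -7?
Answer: -860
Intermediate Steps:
Q(k, t) = 3 (Q(k, t) = -3 + 6 = 3)
O = 20 (O = -9*(-3) - 7 = 27 - 7 = 20)
O*((4 - 5*10) + Q(11, 16)) = 20*((4 - 5*10) + 3) = 20*((4 - 50) + 3) = 20*(-46 + 3) = 20*(-43) = -860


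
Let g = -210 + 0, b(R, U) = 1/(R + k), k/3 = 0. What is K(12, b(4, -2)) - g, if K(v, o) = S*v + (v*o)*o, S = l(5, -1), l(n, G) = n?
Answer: 1083/4 ≈ 270.75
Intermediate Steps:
k = 0 (k = 3*0 = 0)
S = 5
b(R, U) = 1/R (b(R, U) = 1/(R + 0) = 1/R)
K(v, o) = 5*v + v*o**2 (K(v, o) = 5*v + (v*o)*o = 5*v + (o*v)*o = 5*v + v*o**2)
g = -210
K(12, b(4, -2)) - g = 12*(5 + (1/4)**2) - 1*(-210) = 12*(5 + (1/4)**2) + 210 = 12*(5 + 1/16) + 210 = 12*(81/16) + 210 = 243/4 + 210 = 1083/4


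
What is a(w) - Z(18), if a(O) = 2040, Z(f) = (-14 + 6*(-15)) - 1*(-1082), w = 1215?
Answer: 1062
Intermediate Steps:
Z(f) = 978 (Z(f) = (-14 - 90) + 1082 = -104 + 1082 = 978)
a(w) - Z(18) = 2040 - 1*978 = 2040 - 978 = 1062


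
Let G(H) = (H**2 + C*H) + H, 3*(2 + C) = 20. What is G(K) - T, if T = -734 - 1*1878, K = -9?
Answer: 2642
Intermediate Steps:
C = 14/3 (C = -2 + (1/3)*20 = -2 + 20/3 = 14/3 ≈ 4.6667)
G(H) = H**2 + 17*H/3 (G(H) = (H**2 + 14*H/3) + H = H**2 + 17*H/3)
T = -2612 (T = -734 - 1878 = -2612)
G(K) - T = (1/3)*(-9)*(17 + 3*(-9)) - 1*(-2612) = (1/3)*(-9)*(17 - 27) + 2612 = (1/3)*(-9)*(-10) + 2612 = 30 + 2612 = 2642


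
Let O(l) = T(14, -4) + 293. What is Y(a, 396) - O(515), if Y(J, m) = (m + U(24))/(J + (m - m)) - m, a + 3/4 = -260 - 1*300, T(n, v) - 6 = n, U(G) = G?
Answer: -1591967/2243 ≈ -709.75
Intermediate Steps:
T(n, v) = 6 + n
O(l) = 313 (O(l) = (6 + 14) + 293 = 20 + 293 = 313)
a = -2243/4 (a = -3/4 + (-260 - 1*300) = -3/4 + (-260 - 300) = -3/4 - 560 = -2243/4 ≈ -560.75)
Y(J, m) = -m + (24 + m)/J (Y(J, m) = (m + 24)/(J + (m - m)) - m = (24 + m)/(J + 0) - m = (24 + m)/J - m = -m + (24 + m)/J)
Y(a, 396) - O(515) = (24 + 396 - 1*(-2243/4)*396)/(-2243/4) - 1*313 = -4*(24 + 396 + 222057)/2243 - 313 = -4/2243*222477 - 313 = -889908/2243 - 313 = -1591967/2243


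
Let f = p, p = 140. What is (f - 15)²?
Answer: 15625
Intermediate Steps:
f = 140
(f - 15)² = (140 - 15)² = 125² = 15625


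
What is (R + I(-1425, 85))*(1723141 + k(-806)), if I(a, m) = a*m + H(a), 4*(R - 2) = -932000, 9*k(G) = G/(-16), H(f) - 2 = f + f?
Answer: -44288162204905/72 ≈ -6.1511e+11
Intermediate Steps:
H(f) = 2 + 2*f (H(f) = 2 + (f + f) = 2 + 2*f)
k(G) = -G/144 (k(G) = (G/(-16))/9 = (G*(-1/16))/9 = (-G/16)/9 = -G/144)
R = -232998 (R = 2 + (1/4)*(-932000) = 2 - 233000 = -232998)
I(a, m) = 2 + 2*a + a*m (I(a, m) = a*m + (2 + 2*a) = 2 + 2*a + a*m)
(R + I(-1425, 85))*(1723141 + k(-806)) = (-232998 + (2 + 2*(-1425) - 1425*85))*(1723141 - 1/144*(-806)) = (-232998 + (2 - 2850 - 121125))*(1723141 + 403/72) = (-232998 - 123973)*(124066555/72) = -356971*124066555/72 = -44288162204905/72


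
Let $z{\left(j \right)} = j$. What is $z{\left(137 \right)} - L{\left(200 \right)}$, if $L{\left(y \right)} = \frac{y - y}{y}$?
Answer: $137$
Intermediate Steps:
$L{\left(y \right)} = 0$ ($L{\left(y \right)} = \frac{0}{y} = 0$)
$z{\left(137 \right)} - L{\left(200 \right)} = 137 - 0 = 137 + 0 = 137$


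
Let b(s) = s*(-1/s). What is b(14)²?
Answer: 1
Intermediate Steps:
b(s) = -1
b(14)² = (-1)² = 1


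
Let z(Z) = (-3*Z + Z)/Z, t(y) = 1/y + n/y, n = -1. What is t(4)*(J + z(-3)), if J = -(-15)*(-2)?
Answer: 0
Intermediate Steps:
t(y) = 0 (t(y) = 1/y - 1/y = 0)
J = -30 (J = -3*10 = -30)
z(Z) = -2 (z(Z) = (-2*Z)/Z = -2)
t(4)*(J + z(-3)) = 0*(-30 - 2) = 0*(-32) = 0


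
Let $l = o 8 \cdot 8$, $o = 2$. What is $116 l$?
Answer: $14848$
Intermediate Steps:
$l = 128$ ($l = 2 \cdot 8 \cdot 8 = 16 \cdot 8 = 128$)
$116 l = 116 \cdot 128 = 14848$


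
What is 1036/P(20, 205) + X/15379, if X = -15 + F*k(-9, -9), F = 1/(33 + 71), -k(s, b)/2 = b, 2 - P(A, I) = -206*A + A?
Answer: 58952489/234314444 ≈ 0.25160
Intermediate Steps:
P(A, I) = 2 + 205*A (P(A, I) = 2 - (-206*A + A) = 2 - (-205)*A = 2 + 205*A)
k(s, b) = -2*b
F = 1/104 ≈ 0.0096154
X = -771/52 (X = -15 + (-2*(-9))/104 = -15 + (1/104)*18 = -15 + 9/52 = -771/52 ≈ -14.827)
1036/P(20, 205) + X/15379 = 1036/(2 + 205*20) - 771/52/15379 = 1036/(2 + 4100) - 771/52*1/15379 = 1036/4102 - 771/799708 = 1036*(1/4102) - 771/799708 = 74/293 - 771/799708 = 58952489/234314444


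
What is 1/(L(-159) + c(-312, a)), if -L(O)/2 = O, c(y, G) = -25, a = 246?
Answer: 1/293 ≈ 0.0034130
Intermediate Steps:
L(O) = -2*O
1/(L(-159) + c(-312, a)) = 1/(-2*(-159) - 25) = 1/(318 - 25) = 1/293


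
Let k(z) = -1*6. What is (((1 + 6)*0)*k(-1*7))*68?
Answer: 0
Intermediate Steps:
k(z) = -6
(((1 + 6)*0)*k(-1*7))*68 = (((1 + 6)*0)*(-6))*68 = ((7*0)*(-6))*68 = (0*(-6))*68 = 0*68 = 0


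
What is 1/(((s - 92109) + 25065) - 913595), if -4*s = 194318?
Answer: -2/2058437 ≈ -9.7161e-7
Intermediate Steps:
s = -97159/2 (s = -¼*194318 = -97159/2 ≈ -48580.)
1/(((s - 92109) + 25065) - 913595) = 1/(((-97159/2 - 92109) + 25065) - 913595) = 1/((-281377/2 + 25065) - 913595) = 1/(-231247/2 - 913595) = 1/(-2058437/2) = -2/2058437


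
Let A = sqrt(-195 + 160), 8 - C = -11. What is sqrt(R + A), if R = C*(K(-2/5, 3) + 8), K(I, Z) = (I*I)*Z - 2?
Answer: sqrt(3078 + 25*I*sqrt(35))/5 ≈ 11.099 + 0.26651*I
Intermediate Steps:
C = 19 (C = 8 - 1*(-11) = 8 + 11 = 19)
K(I, Z) = -2 + Z*I**2 (K(I, Z) = I**2*Z - 2 = Z*I**2 - 2 = -2 + Z*I**2)
A = I*sqrt(35) (A = sqrt(-35) = I*sqrt(35) ≈ 5.9161*I)
R = 3078/25 (R = 19*((-2 + 3*(-2/5)**2) + 8) = 19*((-2 + 3*(4/25)) + 8) = 19*((-2 + 12/25) + 8) = 19*(-38/25 + 8) = 19*(162/25) = 3078/25 ≈ 123.12)
sqrt(R + A) = sqrt(3078/25 + I*sqrt(35))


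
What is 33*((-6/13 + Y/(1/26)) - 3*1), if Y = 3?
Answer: 31977/13 ≈ 2459.8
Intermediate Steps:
33*((-6/13 + Y/(1/26)) - 3*1) = 33*((-6/13 + 3/(1/26)) - 3*1) = 33*((-6*1/13 + 3/(1/26)) - 3) = 33*((-6/13 + 3*26) - 3) = 33*((-6/13 + 78) - 3) = 33*(1008/13 - 3) = 33*(969/13) = 31977/13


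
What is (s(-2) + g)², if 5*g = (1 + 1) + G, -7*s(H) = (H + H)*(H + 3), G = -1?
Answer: 729/1225 ≈ 0.59510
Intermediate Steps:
s(H) = -2*H*(3 + H)/7 (s(H) = -(H + H)*(H + 3)/7 = -2*H*(3 + H)/7)
g = ⅕ (g = ((1 + 1) - 1)/5 = (2 - 1)/5 = (⅕)*1 = ⅕ ≈ 0.20000)
(s(-2) + g)² = (-2/7*(-2)*(3 - 2) + ⅕)² = (-2/7*(-2)*1 + ⅕)² = (4/7 + ⅕)² = (27/35)² = 729/1225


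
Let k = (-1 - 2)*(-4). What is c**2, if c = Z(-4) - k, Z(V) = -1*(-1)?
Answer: 121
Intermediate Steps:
Z(V) = 1
k = 12 (k = -3*(-4) = 12)
c = -11 (c = 1 - 1*12 = 1 - 12 = -11)
c**2 = (-11)**2 = 121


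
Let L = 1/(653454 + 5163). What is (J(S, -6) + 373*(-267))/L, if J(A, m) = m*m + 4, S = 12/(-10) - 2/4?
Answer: -65565980967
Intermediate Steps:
S = -17/10 (S = 12*(-1/10) - 2*1/4 = -6/5 - 1/2 = -17/10 ≈ -1.7000)
J(A, m) = 4 + m**2 (J(A, m) = m**2 + 4 = 4 + m**2)
L = 1/658617 ≈ 1.5183e-6
(J(S, -6) + 373*(-267))/L = ((4 + (-6)**2) + 373*(-267))/(1/658617) = ((4 + 36) - 99591)*658617 = (40 - 99591)*658617 = -99551*658617 = -65565980967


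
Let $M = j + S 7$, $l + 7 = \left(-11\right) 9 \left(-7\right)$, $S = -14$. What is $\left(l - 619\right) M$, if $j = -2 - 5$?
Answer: $-7035$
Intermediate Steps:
$j = -7$
$l = 686$ ($l = -7 + \left(-11\right) 9 \left(-7\right) = -7 - -693 = -7 + 693 = 686$)
$M = -105$ ($M = -7 - 98 = -105$)
$\left(l - 619\right) M = \left(686 - 619\right) \left(-105\right) = 67 \left(-105\right) = -7035$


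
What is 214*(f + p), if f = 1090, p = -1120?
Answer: -6420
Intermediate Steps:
214*(f + p) = 214*(1090 - 1120) = 214*(-30) = -6420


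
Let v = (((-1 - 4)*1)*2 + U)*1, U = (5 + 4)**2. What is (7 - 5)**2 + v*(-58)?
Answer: -4114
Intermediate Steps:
U = 81 (U = 9**2 = 81)
v = 71 (v = (((-1 - 4)*1)*2 + 81)*1 = (-5*1*2 + 81)*1 = (-5*2 + 81)*1 = (-10 + 81)*1 = 71*1 = 71)
(7 - 5)**2 + v*(-58) = (7 - 5)**2 + 71*(-58) = 2**2 - 4118 = 4 - 4118 = -4114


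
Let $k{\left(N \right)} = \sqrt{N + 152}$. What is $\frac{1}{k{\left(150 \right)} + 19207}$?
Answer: $\frac{19207}{368908547} - \frac{\sqrt{302}}{368908547} \approx 5.2017 \cdot 10^{-5}$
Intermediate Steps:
$k{\left(N \right)} = \sqrt{152 + N}$
$\frac{1}{k{\left(150 \right)} + 19207} = \frac{1}{\sqrt{152 + 150} + 19207} = \frac{1}{\sqrt{302} + 19207} = \frac{1}{19207 + \sqrt{302}}$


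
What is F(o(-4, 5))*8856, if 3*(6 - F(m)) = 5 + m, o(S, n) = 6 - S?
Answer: 8856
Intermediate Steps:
F(m) = 13/3 - m/3 (F(m) = 6 - (5 + m)/3 = 6 + (-5/3 - m/3) = 13/3 - m/3)
F(o(-4, 5))*8856 = (13/3 - (6 - 1*(-4))/3)*8856 = (13/3 - (6 + 4)/3)*8856 = (13/3 - ⅓*10)*8856 = (13/3 - 10/3)*8856 = 1*8856 = 8856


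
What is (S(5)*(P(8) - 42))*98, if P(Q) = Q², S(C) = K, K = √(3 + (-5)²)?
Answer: 4312*√7 ≈ 11408.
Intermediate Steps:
K = 2*√7 (K = √(3 + 25) = √28 = 2*√7 ≈ 5.2915)
S(C) = 2*√7
(S(5)*(P(8) - 42))*98 = ((2*√7)*(8² - 42))*98 = ((2*√7)*(64 - 42))*98 = ((2*√7)*22)*98 = (44*√7)*98 = 4312*√7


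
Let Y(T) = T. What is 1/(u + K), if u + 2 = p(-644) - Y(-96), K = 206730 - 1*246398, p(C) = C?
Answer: -1/40218 ≈ -2.4864e-5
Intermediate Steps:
K = -39668 (K = 206730 - 246398 = -39668)
u = -550 (u = -2 + (-644 - 1*(-96)) = -2 + (-644 + 96) = -2 - 548 = -550)
1/(u + K) = 1/(-550 - 39668) = 1/(-40218) = -1/40218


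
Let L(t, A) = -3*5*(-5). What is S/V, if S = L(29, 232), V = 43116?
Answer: 25/14372 ≈ 0.0017395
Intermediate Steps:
L(t, A) = 75 (L(t, A) = -15*(-5) = 75)
S = 75
S/V = 75/43116 = 75*(1/43116) = 25/14372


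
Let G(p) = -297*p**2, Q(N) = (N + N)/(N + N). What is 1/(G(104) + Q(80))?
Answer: -1/3212351 ≈ -3.1130e-7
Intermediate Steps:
Q(N) = 1 (Q(N) = (2*N)/((2*N)) = (2*N)*(1/(2*N)) = 1)
1/(G(104) + Q(80)) = 1/(-297*104**2 + 1) = 1/(-297*10816 + 1) = 1/(-3212352 + 1) = 1/(-3212351) = -1/3212351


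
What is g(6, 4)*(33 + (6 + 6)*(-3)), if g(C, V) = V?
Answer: -12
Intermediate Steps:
g(6, 4)*(33 + (6 + 6)*(-3)) = 4*(33 + (6 + 6)*(-3)) = 4*(33 + 12*(-3)) = 4*(33 - 36) = 4*(-3) = -12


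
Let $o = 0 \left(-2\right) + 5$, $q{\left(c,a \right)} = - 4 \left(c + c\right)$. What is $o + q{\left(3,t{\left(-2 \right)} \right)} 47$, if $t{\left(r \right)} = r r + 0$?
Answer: $-1123$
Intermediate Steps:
$t{\left(r \right)} = r^{2}$ ($t{\left(r \right)} = r^{2} + 0 = r^{2}$)
$q{\left(c,a \right)} = - 8 c$ ($q{\left(c,a \right)} = - 4 \cdot 2 c = - 8 c$)
$o = 5$ ($o = 0 + 5 = 5$)
$o + q{\left(3,t{\left(-2 \right)} \right)} 47 = 5 + \left(-8\right) 3 \cdot 47 = 5 - 1128 = -1123$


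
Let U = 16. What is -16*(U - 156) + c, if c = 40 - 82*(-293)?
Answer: 26306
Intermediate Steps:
c = 24066 (c = 40 + 24026 = 24066)
-16*(U - 156) + c = -16*(16 - 156) + 24066 = -16*(-140) + 24066 = -1*(-2240) + 24066 = 2240 + 24066 = 26306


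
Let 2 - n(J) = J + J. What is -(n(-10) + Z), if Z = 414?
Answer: -436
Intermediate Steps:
n(J) = 2 - 2*J (n(J) = 2 - (J + J) = 2 - 2*J)
-(n(-10) + Z) = -((2 - 2*(-10)) + 414) = -((2 + 20) + 414) = -(22 + 414) = -1*436 = -436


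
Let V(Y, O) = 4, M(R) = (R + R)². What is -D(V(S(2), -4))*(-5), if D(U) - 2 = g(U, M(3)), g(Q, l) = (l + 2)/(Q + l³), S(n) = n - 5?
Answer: 46679/4666 ≈ 10.004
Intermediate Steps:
M(R) = 4*R² (M(R) = (2*R)² = 4*R²)
S(n) = -5 + n
g(Q, l) = (2 + l)/(Q + l³)
D(U) = 2 + 38/(46656 + U) (D(U) = 2 + (2 + 4*3²)/(U + (4*3²)³) = 2 + (2 + 4*9)/(U + (4*9)³) = 2 + (2 + 36)/(U + 36³) = 2 + 38/(U + 46656) = 2 + 38/(46656 + U))
-D(V(S(2), -4))*(-5) = -2*(46675 + 4)/(46656 + 4)*(-5) = -2*46679/46660*(-5) = -1*46679/23330*(-5) = -46679/23330*(-5) = 46679/4666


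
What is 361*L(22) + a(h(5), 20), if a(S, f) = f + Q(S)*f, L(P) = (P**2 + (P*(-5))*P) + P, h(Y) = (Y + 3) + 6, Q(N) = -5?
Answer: -691034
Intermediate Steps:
h(Y) = 9 + Y (h(Y) = (3 + Y) + 6 = 9 + Y)
L(P) = P - 4*P**2 (L(P) = (P**2 + (-5*P)*P) + P = (P**2 - 5*P**2) + P = -4*P**2 + P = P - 4*P**2)
a(S, f) = -4*f (a(S, f) = f - 5*f = -4*f)
361*L(22) + a(h(5), 20) = 361*(22*(1 - 4*22)) - 4*20 = 361*(22*(1 - 88)) - 80 = 361*(22*(-87)) - 80 = 361*(-1914) - 80 = -690954 - 80 = -691034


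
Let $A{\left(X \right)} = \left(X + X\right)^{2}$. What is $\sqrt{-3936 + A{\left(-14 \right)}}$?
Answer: $4 i \sqrt{197} \approx 56.143 i$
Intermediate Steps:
$A{\left(X \right)} = 4 X^{2}$ ($A{\left(X \right)} = \left(2 X\right)^{2} = 4 X^{2}$)
$\sqrt{-3936 + A{\left(-14 \right)}} = \sqrt{-3936 + 4 \left(-14\right)^{2}} = \sqrt{-3936 + 4 \cdot 196} = \sqrt{-3936 + 784} = \sqrt{-3152} = 4 i \sqrt{197}$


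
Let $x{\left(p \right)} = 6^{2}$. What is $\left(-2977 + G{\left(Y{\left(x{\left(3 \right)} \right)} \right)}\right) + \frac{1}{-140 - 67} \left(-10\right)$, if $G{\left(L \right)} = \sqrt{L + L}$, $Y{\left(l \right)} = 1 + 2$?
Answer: $- \frac{616229}{207} + \sqrt{6} \approx -2974.5$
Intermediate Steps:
$x{\left(p \right)} = 36$
$Y{\left(l \right)} = 3$
$G{\left(L \right)} = \sqrt{2} \sqrt{L}$ ($G{\left(L \right)} = \sqrt{2 L} = \sqrt{2} \sqrt{L}$)
$\left(-2977 + G{\left(Y{\left(x{\left(3 \right)} \right)} \right)}\right) + \frac{1}{-140 - 67} \left(-10\right) = \left(-2977 + \sqrt{2} \sqrt{3}\right) + \frac{1}{-140 - 67} \left(-10\right) = \left(-2977 + \sqrt{6}\right) + \frac{1}{-207} \left(-10\right) = \left(-2977 + \sqrt{6}\right) - - \frac{10}{207} = \left(-2977 + \sqrt{6}\right) + \frac{10}{207} = - \frac{616229}{207} + \sqrt{6}$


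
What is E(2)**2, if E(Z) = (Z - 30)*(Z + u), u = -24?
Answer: 379456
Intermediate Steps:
E(Z) = (-30 + Z)*(-24 + Z) (E(Z) = (Z - 30)*(Z - 24) = (-30 + Z)*(-24 + Z))
E(2)**2 = (720 + 2**2 - 54*2)**2 = (720 + 4 - 108)**2 = 616**2 = 379456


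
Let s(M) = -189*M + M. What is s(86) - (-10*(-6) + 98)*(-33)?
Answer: -10954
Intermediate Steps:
s(M) = -188*M
s(86) - (-10*(-6) + 98)*(-33) = -188*86 - (-10*(-6) + 98)*(-33) = -16168 - (60 + 98)*(-33) = -16168 - 158*(-33) = -16168 - 1*(-5214) = -16168 + 5214 = -10954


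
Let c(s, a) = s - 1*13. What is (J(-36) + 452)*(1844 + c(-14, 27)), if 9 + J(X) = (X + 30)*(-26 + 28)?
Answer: 783127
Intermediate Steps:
c(s, a) = -13 + s (c(s, a) = s - 13 = -13 + s)
J(X) = 51 + 2*X (J(X) = -9 + (X + 30)*(-26 + 28) = -9 + (30 + X)*2 = -9 + (60 + 2*X) = 51 + 2*X)
(J(-36) + 452)*(1844 + c(-14, 27)) = ((51 + 2*(-36)) + 452)*(1844 + (-13 - 14)) = ((51 - 72) + 452)*(1844 - 27) = (-21 + 452)*1817 = 431*1817 = 783127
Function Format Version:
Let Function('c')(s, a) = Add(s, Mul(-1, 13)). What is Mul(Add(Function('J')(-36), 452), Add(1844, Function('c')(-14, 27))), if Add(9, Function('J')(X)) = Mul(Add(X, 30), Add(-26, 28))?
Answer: 783127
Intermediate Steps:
Function('c')(s, a) = Add(-13, s) (Function('c')(s, a) = Add(s, -13) = Add(-13, s))
Function('J')(X) = Add(51, Mul(2, X)) (Function('J')(X) = Add(-9, Mul(Add(X, 30), Add(-26, 28))) = Add(-9, Mul(Add(30, X), 2)) = Add(-9, Add(60, Mul(2, X))) = Add(51, Mul(2, X)))
Mul(Add(Function('J')(-36), 452), Add(1844, Function('c')(-14, 27))) = Mul(Add(Add(51, Mul(2, -36)), 452), Add(1844, Add(-13, -14))) = Mul(Add(Add(51, -72), 452), Add(1844, -27)) = Mul(Add(-21, 452), 1817) = Mul(431, 1817) = 783127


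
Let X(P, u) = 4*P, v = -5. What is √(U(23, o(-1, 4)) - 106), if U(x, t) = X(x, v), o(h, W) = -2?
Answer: I*√14 ≈ 3.7417*I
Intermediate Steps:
U(x, t) = 4*x
√(U(23, o(-1, 4)) - 106) = √(4*23 - 106) = √(92 - 106) = √(-14) = I*√14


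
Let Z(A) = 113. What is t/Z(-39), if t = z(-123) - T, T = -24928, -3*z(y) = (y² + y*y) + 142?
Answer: 44384/339 ≈ 130.93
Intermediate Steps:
z(y) = -142/3 - 2*y²/3 (z(y) = -((y² + y*y) + 142)/3 = -((y² + y²) + 142)/3 = -(2*y² + 142)/3 = -(142 + 2*y²)/3 = -142/3 - 2*y²/3)
t = 44384/3 (t = (-142/3 - ⅔*(-123)²) - 1*(-24928) = (-142/3 - ⅔*15129) + 24928 = (-142/3 - 10086) + 24928 = -30400/3 + 24928 = 44384/3 ≈ 14795.)
t/Z(-39) = (44384/3)/113 = (44384/3)*(1/113) = 44384/339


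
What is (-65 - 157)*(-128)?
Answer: 28416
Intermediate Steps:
(-65 - 157)*(-128) = -222*(-128) = 28416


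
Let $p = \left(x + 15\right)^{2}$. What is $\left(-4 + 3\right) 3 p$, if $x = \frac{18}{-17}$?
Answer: $- \frac{168507}{289} \approx -583.07$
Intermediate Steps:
$x = - \frac{18}{17}$ ($x = 18 \left(- \frac{1}{17}\right) = - \frac{18}{17} \approx -1.0588$)
$p = \frac{56169}{289}$ ($p = \left(- \frac{18}{17} + 15\right)^{2} = \left(\frac{237}{17}\right)^{2} = \frac{56169}{289} \approx 194.36$)
$\left(-4 + 3\right) 3 p = \left(-4 + 3\right) 3 \cdot \frac{56169}{289} = \left(-1\right) 3 \cdot \frac{56169}{289} = \left(-3\right) \frac{56169}{289} = - \frac{168507}{289}$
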